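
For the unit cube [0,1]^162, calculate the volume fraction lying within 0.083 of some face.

1 - (1 - 2·0.083)^162 = 1 - 0.834^162 ≈ 1 - 1.694e-13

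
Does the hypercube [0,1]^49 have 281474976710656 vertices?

False. The 49-cube has 2^49 = 562949953421312 vertices.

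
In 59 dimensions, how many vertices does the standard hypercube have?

Each vertex is a binary string of length 59, so there are 2^59 = 576460752303423488.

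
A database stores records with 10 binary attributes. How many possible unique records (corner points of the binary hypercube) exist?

Each vertex is a binary string of length 10, so there are 2^10 = 1024.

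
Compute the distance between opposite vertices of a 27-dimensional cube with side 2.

||(2,2,...,2)|| = √(27)·2 ≈ 10.3923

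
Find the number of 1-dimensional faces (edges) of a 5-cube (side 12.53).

Each of the 2^5 = 32 vertices has degree 5; total edges = 5·2^5/2 = 80.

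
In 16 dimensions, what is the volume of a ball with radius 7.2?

V_16(7.2) = π^(16/2) · (7.2)^16 / Γ(16/2 + 1) ≈ 1.22743e+13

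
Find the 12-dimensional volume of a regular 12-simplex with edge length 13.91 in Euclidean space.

Volume = 13.91^12 · √(13/2^12) / 12! ≈ 6171.35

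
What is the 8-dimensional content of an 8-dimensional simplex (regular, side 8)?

For a regular n-simplex with edge a, V = (a^n / n!)·√((n+1)/2^n). With a=8, n=8: V ≈ 78.019.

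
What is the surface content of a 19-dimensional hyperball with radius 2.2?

S = n·V_n(r)/r = 19·V_19(2.2)/2.2 (volume-to-surface relation), giving 1.29107e+06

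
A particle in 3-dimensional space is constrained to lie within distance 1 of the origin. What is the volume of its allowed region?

V = 4·π/3 ≈ 4.18879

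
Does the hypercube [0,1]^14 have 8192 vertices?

False. The 14-cube has 2^14 = 16384 vertices.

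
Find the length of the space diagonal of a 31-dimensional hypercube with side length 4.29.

Diagonal = √31 · 4.29 ≈ 23.8857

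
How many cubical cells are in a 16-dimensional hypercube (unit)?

An n-cube has C(n,k)·2^(n-k) k-faces. Here C(16,3)·2^13 = 560·8192 = 4587520.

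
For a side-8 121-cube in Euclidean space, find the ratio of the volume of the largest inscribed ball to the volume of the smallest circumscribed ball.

The radii are 8/2 and 8√121/2, so the volume ratio is (1/√121)^121 = 121^{-121/2} ≈ 9.80585e-127.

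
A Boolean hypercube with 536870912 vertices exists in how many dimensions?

2^n = 536870912 ⇒ n = log_2(536870912) = 29.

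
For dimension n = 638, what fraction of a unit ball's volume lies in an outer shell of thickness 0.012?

1 - (1-0.012)^638 ≈ 0.999548 ≈ 99.9548%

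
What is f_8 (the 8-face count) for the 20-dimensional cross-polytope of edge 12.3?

An n-cross-polytope has 2^(k+1)·C(n,k+1) k-faces. Here 2^9·C(20,9) = 512·167960 = 85995520.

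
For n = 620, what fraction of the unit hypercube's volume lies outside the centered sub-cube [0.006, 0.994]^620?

1 - (1 - 2·0.006)^620 = 1 - 0.988^620 ≈ 0.999439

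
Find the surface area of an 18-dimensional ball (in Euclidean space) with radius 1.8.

|∂B_18(1.8)| ≈ 32321.5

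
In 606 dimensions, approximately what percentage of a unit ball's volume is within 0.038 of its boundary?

1 - (1-0.038)^606 ≈ 1 - 6.369e-11 ≈ (100 - 6.37e-09)%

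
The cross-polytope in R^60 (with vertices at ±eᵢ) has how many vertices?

An n-cross-polytope has 2n vertices; here n = 60, giving 120.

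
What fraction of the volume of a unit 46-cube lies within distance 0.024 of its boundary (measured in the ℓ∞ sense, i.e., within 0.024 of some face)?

1 - (1 - 2·0.024)^46 = 1 - 0.952^46 ≈ 0.895936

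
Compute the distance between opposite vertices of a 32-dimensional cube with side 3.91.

The space diagonal of an n-cube of side s is s√n. Here 3.91·√32 ≈ 22.1183.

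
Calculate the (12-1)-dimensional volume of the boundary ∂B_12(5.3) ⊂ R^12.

S_12(5.3) = 2·π^(12/2)·(5.3)^11 / Γ(12/2) ≈ 1.48519e+09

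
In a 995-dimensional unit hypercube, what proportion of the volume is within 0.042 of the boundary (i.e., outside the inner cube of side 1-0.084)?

The inner cube has side 1-2·0.042 = 0.916 and volume (0.916)^995 ≈ 1.219e-38, so the shell holds 1 - 1.219e-38 of the volume.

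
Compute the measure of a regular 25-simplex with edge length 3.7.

V_25 = √(26) · 3.7^25 / (25! · 2^(25/2)) ≈ 9.09932e-15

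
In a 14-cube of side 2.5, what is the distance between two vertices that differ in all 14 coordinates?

||(2.5,2.5,...,2.5)|| = √(14)·2.5 ≈ 9.35414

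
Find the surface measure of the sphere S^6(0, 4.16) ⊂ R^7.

S_7(4.16) = 2·π^(7/2)·(4.16)^6 / Γ(7/2) ≈ 171411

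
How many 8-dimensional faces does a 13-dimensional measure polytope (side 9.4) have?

f_8(13-cube) = (13 choose 8) · 2^5 = 41184.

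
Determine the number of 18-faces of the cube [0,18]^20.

Choose 18 of 20 axes to span the face (C(20,18) = 190 ways), then fix each of the remaining 2 coordinates at one of its two extreme values (2^2 = 4 ways): 190·4 = 760.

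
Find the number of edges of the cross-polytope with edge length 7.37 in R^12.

An n-cross-polytope has 2^(k+1)·C(n,k+1) k-faces. Here 2^2·C(12,2) = 4·66 = 264.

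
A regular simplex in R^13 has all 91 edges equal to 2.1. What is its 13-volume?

V = (2.1^13 / 13!) · √((13+1) / 2^13) ≈ 1.02551e-07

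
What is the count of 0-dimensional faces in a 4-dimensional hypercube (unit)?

Choose 0 of 4 axes to span the face (C(4,0) = 1 way), then fix each of the remaining 4 coordinates at one of its two extreme values (2^4 = 16 ways): 1·16 = 16.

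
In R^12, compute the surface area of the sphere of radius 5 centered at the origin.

The surface area of an n-ball is 2π^(n/2) r^(n-1) / Γ(n/2). For n=12, r=5: 9765625·π^6/12 ≈ 7.82381e+08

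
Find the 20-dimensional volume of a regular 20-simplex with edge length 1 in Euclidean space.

V = (1^20 / 20!) · √((20+1) / 2^20) ≈ 1.83944e-21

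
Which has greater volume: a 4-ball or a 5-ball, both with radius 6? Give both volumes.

V_4(6) ≈ 6395.5. V_5(6) ≈ 40931.2. The 5-ball is larger.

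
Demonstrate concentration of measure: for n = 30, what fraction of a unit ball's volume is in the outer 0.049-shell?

1 - (1-0.049)^30 ≈ 0.778479 ≈ 77.85%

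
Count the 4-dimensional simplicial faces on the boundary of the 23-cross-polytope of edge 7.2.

Each 4-face is the convex hull of 5 vertices, one chosen as ±e_i from each of 5 distinct axes: 2^5·C(23,5) = 1076768.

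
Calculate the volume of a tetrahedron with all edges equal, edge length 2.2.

Volume = (√2/12) · 2.2³ = 1.25488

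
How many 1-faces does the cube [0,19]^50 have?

Number of 1-faces = C(50,1)·2^(50-1) = 50·562949953421312 = 28147497671065600.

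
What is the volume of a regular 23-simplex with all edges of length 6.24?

Volume = 6.24^23 · √(24/2^23) / 23! ≈ 1.27354e-07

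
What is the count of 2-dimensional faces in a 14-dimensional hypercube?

An n-cube has C(n,k)·2^(n-k) k-faces. Here C(14,2)·2^12 = 91·4096 = 372736.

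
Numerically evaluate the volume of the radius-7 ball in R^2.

The n-ball volume is π^(n/2)·r^n/Γ(n/2+1). With n=2, r=7: V = 49·π ≈ 153.938.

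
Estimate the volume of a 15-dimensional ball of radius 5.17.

Volume = π^{15/2}·(5.17)^15/Γ(17/2) ≈ 1.92215e+10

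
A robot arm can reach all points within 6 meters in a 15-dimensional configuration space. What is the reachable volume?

Volume = π^{15/2}·(6)^15/Γ(17/2) = 1486016741376·π^7/25025 ≈ 1.79349e+11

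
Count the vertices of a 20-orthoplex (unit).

Number of vertices = 2n = 40.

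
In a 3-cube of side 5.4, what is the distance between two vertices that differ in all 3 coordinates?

d = √(5.4² + 5.4² + ... + 5.4²) [3 terms] = √(3·5.4²) = 5.4√3 ≈ 9.35307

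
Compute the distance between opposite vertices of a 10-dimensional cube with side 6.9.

The space diagonal of an n-cube of side s is s√n. Here 6.9·√10 ≈ 21.8197.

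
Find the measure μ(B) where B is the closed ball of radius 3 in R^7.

Volume = π^{7/2}·(3)^7/Γ(9/2) = 11664·π^3/35 ≈ 10333.1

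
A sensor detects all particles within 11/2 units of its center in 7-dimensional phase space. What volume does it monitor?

V_7(11/2) = π^(7/2) · (11/2)^7 / Γ(7/2 + 1) = 19487171·π^3/840 ≈ 719315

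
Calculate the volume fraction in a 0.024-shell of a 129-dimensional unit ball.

Shell fraction = 1 - (1-0.024)^129 ≈ 0.956446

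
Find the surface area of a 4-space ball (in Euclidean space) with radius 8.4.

The surface area of an n-ball is 2π^(n/2) r^(n-1) / Γ(n/2). For n=4, r=8.4: 11699.5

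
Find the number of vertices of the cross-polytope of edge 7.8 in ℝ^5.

Number of 0-faces = 2^(0+1) · C(5,0+1) = 2 · 5 = 10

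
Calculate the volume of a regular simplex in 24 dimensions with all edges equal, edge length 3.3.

Volume = 3.3^24 · √(25/2^24) / 24! ≈ 5.47317e-15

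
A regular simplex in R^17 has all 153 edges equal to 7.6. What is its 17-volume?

For a regular n-simplex with edge a, V = (a^n / n!)·√((n+1)/2^n). With a=7.6, n=17: V ≈ 0.0310201.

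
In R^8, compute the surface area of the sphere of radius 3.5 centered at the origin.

S_8(3.5) = 2·π^(8/2)·(3.5)^7 / Γ(8/2) = 823543·π^4/384 ≈ 208908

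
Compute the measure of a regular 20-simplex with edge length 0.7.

V_20 = √(21) · 0.7^20 / (20! · 2^(20/2)) ≈ 1.46773e-24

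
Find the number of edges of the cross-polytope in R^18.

Each 1-face is the convex hull of 2 vertices, one chosen as ±e_i from each of 2 distinct axes: 2^2·C(18,2) = 612.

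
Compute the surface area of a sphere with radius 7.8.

The surface area of an n-ball is 2π^(n/2) r^(n-1) / Γ(n/2). For n=3, r=7.8: 4πr² = 4π·(7.8)² ≈ 764.538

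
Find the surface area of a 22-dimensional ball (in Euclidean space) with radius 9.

The surface area of an n-ball is 2π^(n/2) r^(n-1) / Γ(n/2). For n=22, r=9: 1350851717672992089·π^11/22400 ≈ 1.77422e+19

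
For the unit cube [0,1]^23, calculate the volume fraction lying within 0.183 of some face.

The inner cube has side 1-2·0.183 = 0.634 and volume (0.634)^23 ≈ 2.806e-05, so the shell holds 0.999972 of the volume.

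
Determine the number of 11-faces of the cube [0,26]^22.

An n-cube has C(n,k)·2^(n-k) k-faces. Here C(22,11)·2^11 = 705432·2048 = 1444724736.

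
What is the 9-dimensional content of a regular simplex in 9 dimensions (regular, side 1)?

For a regular n-simplex with edge a, V = (a^n / n!)·√((n+1)/2^n). With a=1, n=9: V ≈ 3.85125e-07.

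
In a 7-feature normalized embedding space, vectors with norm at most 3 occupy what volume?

V_7(3) = π^(7/2) · (3)^7 / Γ(7/2 + 1) = 11664·π^3/35 ≈ 10333.1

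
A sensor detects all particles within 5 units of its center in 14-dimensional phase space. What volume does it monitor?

V = 1220703125·π^7/1008 ≈ 3.65762e+09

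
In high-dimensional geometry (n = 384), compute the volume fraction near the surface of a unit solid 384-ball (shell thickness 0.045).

1 - (1-0.045)^384 ≈ 0.999999979 ≈ 99.999998%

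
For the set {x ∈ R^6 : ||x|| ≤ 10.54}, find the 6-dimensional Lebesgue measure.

Volume = π^{6/2}·(10.54)^6/Γ(4) ≈ 7.08504e+06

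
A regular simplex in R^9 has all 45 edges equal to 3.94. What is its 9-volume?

Volume = 3.94^9 · √(10/2^9) / 9! ≈ 0.0881187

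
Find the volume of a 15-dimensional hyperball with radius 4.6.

V_15(4.6) = π^(15/2) · (4.6)^15 / Γ(15/2 + 1) ≈ 3.33271e+09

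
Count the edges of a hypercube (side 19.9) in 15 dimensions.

The 15-cube has n·2^(n-1) = 15·2^14 = 15·16384 = 245760 edges.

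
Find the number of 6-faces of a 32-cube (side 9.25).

f_6(32-cube) = (32 choose 6) · 2^26 = 60813515685888.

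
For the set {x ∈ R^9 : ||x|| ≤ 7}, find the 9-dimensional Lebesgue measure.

V = 184473632·π^4/135 ≈ 1.33107e+08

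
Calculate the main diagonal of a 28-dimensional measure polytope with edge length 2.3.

d = √(2.3² + 2.3² + ... + 2.3²) [28 terms] = √(28·2.3²) = 2.3√28 ≈ 12.1705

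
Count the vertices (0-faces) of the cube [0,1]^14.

The 14-cube has 2^14 = 16384 vertices.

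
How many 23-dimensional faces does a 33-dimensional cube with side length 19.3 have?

An n-cube has C(n,k)·2^(n-k) k-faces. Here C(33,23)·2^10 = 92561040·1024 = 94782504960.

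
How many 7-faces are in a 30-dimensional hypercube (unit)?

Number of 7-faces = C(30,7) · 2^(30-7) = 2035800 · 8388608 = 17077528166400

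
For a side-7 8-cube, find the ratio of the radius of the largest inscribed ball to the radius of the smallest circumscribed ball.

Ratio = (s/2)/(s√8/2) = 8^(-1/2) ≈ 0.353553.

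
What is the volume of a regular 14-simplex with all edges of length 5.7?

V_14 = √(15) · 5.7^14 / (14! · 2^(14/2)) ≈ 0.013264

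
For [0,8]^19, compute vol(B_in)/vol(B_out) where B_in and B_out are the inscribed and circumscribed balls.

V_in / V_out = (r_in/r_out)^19 = (1/√19)^19 = 19^(-19/2) ≈ 7.10953e-13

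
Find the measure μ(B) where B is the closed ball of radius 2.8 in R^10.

Volume = π^{10/2}·(2.8)^10/Γ(6) ≈ 75535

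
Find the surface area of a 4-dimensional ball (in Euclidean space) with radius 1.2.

S = n·V_n(r)/r = 4·V_4(1.2)/1.2 (volume-to-surface relation), giving 34.1094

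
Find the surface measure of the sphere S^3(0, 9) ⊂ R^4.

S = n·V_n(r)/r = 4·V_4(9)/9 (volume-to-surface relation), giving 1458·π^2 ≈ 14389.9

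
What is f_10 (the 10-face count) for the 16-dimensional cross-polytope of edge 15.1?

Each 10-face is the convex hull of 11 vertices, one chosen as ±e_i from each of 11 distinct axes: 2^11·C(16,11) = 8945664.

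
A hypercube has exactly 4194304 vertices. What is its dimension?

n = log_2(4194304) = 22.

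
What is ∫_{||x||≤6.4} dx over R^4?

Volume = π^{4/2}·(6.4)^4/Γ(3) ≈ 8279.22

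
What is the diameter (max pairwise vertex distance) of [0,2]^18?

Diagonal = √18 · 2 ≈ 8.48528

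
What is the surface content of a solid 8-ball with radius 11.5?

S = n·V_n(r)/r = 8·V_8(11.5)/11.5 (volume-to-surface relation), giving 3404825447·π^4/384 ≈ 8.637e+08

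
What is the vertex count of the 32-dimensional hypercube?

An n-cube has 2^n vertices; for n = 32 that is 2^32 = 4294967296.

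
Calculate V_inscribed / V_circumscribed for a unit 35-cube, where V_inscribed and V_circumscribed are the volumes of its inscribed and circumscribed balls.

V_in / V_out = (r_in/r_out)^35 = (1/√35)^35 = 35^(-35/2) ≈ 9.52378e-28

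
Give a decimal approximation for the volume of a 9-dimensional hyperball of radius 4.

V = 8388608·π^4/945 ≈ 864684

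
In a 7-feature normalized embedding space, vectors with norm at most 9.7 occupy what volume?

The n-ball volume is π^(n/2)·r^n/Γ(n/2+1). With n=7, r=9.7: V ≈ 3.81753e+07.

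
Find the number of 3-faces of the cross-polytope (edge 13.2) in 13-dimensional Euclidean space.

Number of 3-faces = 2^(3+1) · C(13,3+1) = 16 · 715 = 11440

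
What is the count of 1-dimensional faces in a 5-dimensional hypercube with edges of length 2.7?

Number of 1-faces = C(5,1) · 2^(5-1) = 5 · 16 = 80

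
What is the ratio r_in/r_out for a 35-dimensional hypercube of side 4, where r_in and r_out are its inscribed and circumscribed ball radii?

r_in = 4/2 (half the side); r_out = 4√35/2 (half the diagonal). Ratio = 1/√35 ≈ 0.169031.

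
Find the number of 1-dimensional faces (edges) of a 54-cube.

Each of the 2^54 = 18014398509481984 vertices has degree 54; total edges = 54·2^54/2 = 486388759756013568.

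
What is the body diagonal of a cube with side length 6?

||(6,6,...,6)|| = √(3)·6 ≈ 10.3923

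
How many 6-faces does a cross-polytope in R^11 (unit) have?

An n-cross-polytope has 2^(k+1)·C(n,k+1) k-faces. Here 2^7·C(11,7) = 128·330 = 42240.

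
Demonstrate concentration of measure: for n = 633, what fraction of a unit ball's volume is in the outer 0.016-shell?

1 - (1-0.016)^633 ≈ 0.999963 ≈ 99.996320%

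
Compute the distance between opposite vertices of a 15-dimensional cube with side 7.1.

||(7.1,7.1,...,7.1)|| = √(15)·7.1 ≈ 27.4982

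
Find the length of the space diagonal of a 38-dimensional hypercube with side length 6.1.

The space diagonal of an n-cube of side s is s√n. Here 6.1·√38 ≈ 37.6029.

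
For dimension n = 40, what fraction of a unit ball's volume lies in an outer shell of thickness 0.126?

1 - (1-0.126)^40 ≈ 0.995424 ≈ 99.54%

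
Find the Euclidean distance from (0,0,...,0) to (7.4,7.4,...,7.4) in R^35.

The space diagonal of an n-cube of side s is s√n. Here 7.4·√35 ≈ 43.779.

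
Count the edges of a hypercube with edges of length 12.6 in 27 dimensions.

Each of the 2^27 = 134217728 vertices has degree 27; total edges = 27·2^27/2 = 1811939328.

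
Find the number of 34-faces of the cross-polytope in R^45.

Each 34-face is the convex hull of 35 vertices, one chosen as ±e_i from each of 35 distinct axes: 2^35·C(45,35) = 109614000491879989248.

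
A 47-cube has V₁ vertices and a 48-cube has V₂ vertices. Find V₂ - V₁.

V₁ = 2^47 = 140737488355328. V₂ = 2^48 = 281474976710656. V₂ - V₁ = 140737488355328.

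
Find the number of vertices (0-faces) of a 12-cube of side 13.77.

Number of 0-faces = C(12,0) · 2^(12-0) = 1 · 4096 = 4096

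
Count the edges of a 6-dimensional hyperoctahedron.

An n-cross-polytope has 2^(k+1)·C(n,k+1) k-faces. Here 2^2·C(6,2) = 4·15 = 60.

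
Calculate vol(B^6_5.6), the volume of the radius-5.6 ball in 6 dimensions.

V_6(5.6) = π^(6/2) · (5.6)^6 / Γ(6/2 + 1) ≈ 159377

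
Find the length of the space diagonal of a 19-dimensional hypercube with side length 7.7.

d = √(7.7² + 7.7² + ... + 7.7²) [19 terms] = √(19·7.7²) = 7.7√19 ≈ 33.5635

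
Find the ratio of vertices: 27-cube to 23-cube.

The 27-cube has 2^27 = 134217728 vertices. The 23-cube has 2^23 = 8388608 vertices. Ratio: 134217728/8388608 = 16.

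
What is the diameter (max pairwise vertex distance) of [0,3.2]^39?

The space diagonal of an n-cube of side s is s√n. Here 3.2·√39 ≈ 19.984.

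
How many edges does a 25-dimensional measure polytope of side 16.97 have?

An n-cube has n·2^(n-1) edges. With n = 25: 25·16777216 = 419430400.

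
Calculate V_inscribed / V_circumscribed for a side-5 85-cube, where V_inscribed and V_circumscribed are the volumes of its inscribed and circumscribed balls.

Volume scales as r^n, and r_in/r_out = 1/√85, giving (1/√85)^85 ≈ 9.99299e-83.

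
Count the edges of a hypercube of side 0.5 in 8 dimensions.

Each of the 2^8 = 256 vertices has degree 8; total edges = 8·2^8/2 = 1024.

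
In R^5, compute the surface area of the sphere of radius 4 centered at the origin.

S_5(4) = 2·π^(5/2)·(4)^4 / Γ(5/2) = 2048·π^2/3 ≈ 6737.65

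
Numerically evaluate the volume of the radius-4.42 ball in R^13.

V_13(4.42) = π^(13/2) · (4.42)^13 / Γ(13/2 + 1) ≈ 2.23785e+08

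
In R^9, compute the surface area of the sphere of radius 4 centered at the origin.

The surface area of an n-ball is 2π^(n/2) r^(n-1) / Γ(n/2). For n=9, r=4: 2097152·π^4/105 ≈ 1.94554e+06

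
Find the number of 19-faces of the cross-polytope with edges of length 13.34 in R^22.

Number of 19-faces = 2^(19+1) · C(22,19+1) = 1048576 · 231 = 242221056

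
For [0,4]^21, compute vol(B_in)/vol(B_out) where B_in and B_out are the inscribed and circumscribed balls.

Volume scales as r^n, and r_in/r_out = 1/√21, giving (1/√21)^21 ≈ 1.30827e-14.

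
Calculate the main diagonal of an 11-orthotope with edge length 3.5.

The space diagonal of an n-cube of side s is s√n. Here 3.5·√11 ≈ 11.6082.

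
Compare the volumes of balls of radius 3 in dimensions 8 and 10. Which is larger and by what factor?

V_8(3) ≈ 26629.2, V_10(3) ≈ 150585. The 10-ball is larger by a factor of 5.655.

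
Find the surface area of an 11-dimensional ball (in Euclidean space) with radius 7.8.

S = n·V_n(r)/r = 11·V_11(7.8)/7.8 (volume-to-surface relation), giving 1.7276e+10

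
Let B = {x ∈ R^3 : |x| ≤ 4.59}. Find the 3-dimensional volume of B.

Volume = π^{3/2}·(4.59)^3/Γ(5/2) ≈ 405.067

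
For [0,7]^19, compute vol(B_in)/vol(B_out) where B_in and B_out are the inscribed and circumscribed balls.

V_in/V_out = n^(-n/2) = 19^(-19/2) ≈ 7.10953e-13.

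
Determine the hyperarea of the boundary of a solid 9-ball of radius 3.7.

S_9(3.7) = 2·π^(9/2)·(3.7)^8 / Γ(9/2) ≈ 1.04274e+06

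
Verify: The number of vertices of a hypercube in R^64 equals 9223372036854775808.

False. The 64-cube has 2^64 = 18446744073709551616 vertices.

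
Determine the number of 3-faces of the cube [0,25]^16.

Choose 3 of 16 axes to span the face (C(16,3) = 560 ways), then fix each of the remaining 13 coordinates at one of its two extreme values (2^13 = 8192 ways): 560·8192 = 4587520.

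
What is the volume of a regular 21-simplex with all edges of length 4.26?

V_21 = √(22) · 4.26^21 / (21! · 2^(21/2)) ≈ 1.04629e-09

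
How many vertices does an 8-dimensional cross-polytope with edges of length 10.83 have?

The vertices are ±e_1, ..., ±e_8, so there are 2·8 = 16.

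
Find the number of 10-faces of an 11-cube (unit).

An n-cube has C(n,k)·2^(n-k) k-faces. Here C(11,10)·2^1 = 11·2 = 22.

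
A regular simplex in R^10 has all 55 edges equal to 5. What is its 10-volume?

For a regular n-simplex with edge a, V = (a^n / n!)·√((n+1)/2^n). With a=5, n=10: V ≈ 0.278922.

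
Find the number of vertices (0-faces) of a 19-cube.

Number of 0-faces = C(19,0) · 2^(19-0) = 1 · 524288 = 524288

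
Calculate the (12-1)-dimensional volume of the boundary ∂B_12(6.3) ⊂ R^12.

The surface area of an n-ball is 2π^(n/2) r^(n-1) / Γ(n/2). For n=12, r=6.3: 9.94246e+09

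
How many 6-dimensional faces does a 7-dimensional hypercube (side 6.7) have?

f_6(7-cube) = (7 choose 6) · 2^1 = 14.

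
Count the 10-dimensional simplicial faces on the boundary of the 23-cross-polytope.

Number of 10-faces = 2^(10+1) · C(23,10+1) = 2048 · 1352078 = 2769055744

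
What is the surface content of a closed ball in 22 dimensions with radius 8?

S = n·V_n(r)/r = 22·V_22(8)/8 (volume-to-surface relation), giving 72057594037927936·π^11/14175 ≈ 1.49556e+18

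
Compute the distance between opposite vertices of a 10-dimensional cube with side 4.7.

Diagonal = √10 · 4.7 ≈ 14.8627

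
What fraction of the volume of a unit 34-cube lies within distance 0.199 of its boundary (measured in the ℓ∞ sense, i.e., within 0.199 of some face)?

Shell fraction = 1 - (1-0.398)^34 ≈ 0.9999999679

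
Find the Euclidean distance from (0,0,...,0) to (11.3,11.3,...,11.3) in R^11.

The space diagonal of an n-cube of side s is s√n. Here 11.3·√11 ≈ 37.4779.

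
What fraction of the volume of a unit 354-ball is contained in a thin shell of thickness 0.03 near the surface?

V(inner)/V(outer) = ((1-0.03)/1)^354 ≈ 2.076e-05, so the shell fraction is 0.999979.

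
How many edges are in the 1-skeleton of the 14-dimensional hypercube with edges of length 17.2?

The 14-cube has n·2^(n-1) = 14·2^13 = 14·8192 = 114688 edges.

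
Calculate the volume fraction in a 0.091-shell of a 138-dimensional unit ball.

1 - (1-0.091)^138 ≈ 0.9999980866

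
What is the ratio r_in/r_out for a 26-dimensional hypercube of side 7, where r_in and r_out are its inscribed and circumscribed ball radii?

r_in = 7/2 (half the side); r_out = 7√26/2 (half the diagonal). Ratio = 1/√26 ≈ 0.196116.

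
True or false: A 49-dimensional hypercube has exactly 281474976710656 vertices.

False. The 49-cube has 2^49 = 562949953421312 vertices.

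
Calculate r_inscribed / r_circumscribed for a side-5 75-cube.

Ratio = (s/2)/(s√75/2) = 75^(-1/2) ≈ 0.11547.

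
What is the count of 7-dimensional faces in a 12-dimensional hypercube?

Number of 7-faces = C(12,7) · 2^(12-7) = 792 · 32 = 25344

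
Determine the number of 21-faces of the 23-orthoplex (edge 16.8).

Number of 21-faces = 2^(21+1) · C(23,21+1) = 4194304 · 23 = 96468992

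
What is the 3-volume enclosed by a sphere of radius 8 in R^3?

The n-ball volume is π^(n/2)·r^n/Γ(n/2+1). With n=3, r=8: V = 2048·π/3 ≈ 2144.66.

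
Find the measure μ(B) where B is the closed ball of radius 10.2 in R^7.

The n-ball volume is π^(n/2)·r^n/Γ(n/2+1). With n=7, r=10.2: V ≈ 5.42727e+07.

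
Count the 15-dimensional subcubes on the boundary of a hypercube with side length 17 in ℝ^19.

f_15(19-cube) = (19 choose 15) · 2^4 = 62016.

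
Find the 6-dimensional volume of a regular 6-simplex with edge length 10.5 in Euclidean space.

For a regular n-simplex with edge a, V = (a^n / n!)·√((n+1)/2^n). With a=10.5, n=6: V ≈ 615.549.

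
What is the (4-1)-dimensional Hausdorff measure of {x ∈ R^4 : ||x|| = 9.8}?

S = n·V_n(r)/r = 4·V_4(9.8)/9.8 (volume-to-surface relation), giving 18578.4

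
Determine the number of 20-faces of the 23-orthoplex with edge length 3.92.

Each 20-face is the convex hull of 21 vertices, one chosen as ±e_i from each of 21 distinct axes: 2^21·C(23,21) = 530579456.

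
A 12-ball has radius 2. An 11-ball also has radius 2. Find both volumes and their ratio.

V_12(2) ≈ 5469.24. V_11(2) ≈ 3858.64. Ratio V_12/V_11 ≈ 1.417.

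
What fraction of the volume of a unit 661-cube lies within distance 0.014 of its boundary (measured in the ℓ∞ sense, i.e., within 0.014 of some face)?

1 - (1 - 2·0.014)^661 = 1 - 0.972^661 ≈ 0.999999993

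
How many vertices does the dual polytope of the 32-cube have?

An n-cross-polytope has 2n vertices; here n = 32, giving 64.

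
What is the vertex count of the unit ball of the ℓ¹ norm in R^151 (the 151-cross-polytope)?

The 151-dimensional cross-polytope has 2n = 2·151 = 302 vertices.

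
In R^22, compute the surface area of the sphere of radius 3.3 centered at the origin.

The surface area of an n-ball is 2π^(n/2) r^(n-1) / Γ(n/2). For n=22, r=3.3: 1.25519e+10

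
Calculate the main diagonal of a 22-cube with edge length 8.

The space diagonal of an n-cube of side s is s√n. Here 8·√22 ≈ 37.5233.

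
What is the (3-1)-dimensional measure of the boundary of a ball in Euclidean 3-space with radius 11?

|∂B_3(11)| = 4πr² = 4π·(11)² ≈ 1520.53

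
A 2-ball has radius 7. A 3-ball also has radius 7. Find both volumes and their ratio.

V_2(7) ≈ 153.938. V_3(7) ≈ 1436.76. Ratio V_2/V_3 ≈ 0.1071.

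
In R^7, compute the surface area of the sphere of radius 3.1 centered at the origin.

The surface area of an n-ball is 2π^(n/2) r^(n-1) / Γ(n/2). For n=7, r=3.1: 29352.7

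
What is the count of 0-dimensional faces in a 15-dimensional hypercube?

An n-cube has C(n,k)·2^(n-k) k-faces. Here C(15,0)·2^15 = 1·32768 = 32768.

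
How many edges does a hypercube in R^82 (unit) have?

An n-cube has n·2^(n-1) edges. With n = 82: 82·2417851639229258349412352 = 198263834416799184651812864.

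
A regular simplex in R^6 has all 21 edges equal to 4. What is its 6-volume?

Volume = 4^6 · √(7/2^6) / 6! ≈ 1.88142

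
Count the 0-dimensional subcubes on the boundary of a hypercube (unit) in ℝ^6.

f_0(6-cube) = (6 choose 0) · 2^6 = 64.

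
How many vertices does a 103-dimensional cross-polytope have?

The vertices are ±e_1, ..., ±e_103, so there are 2·103 = 206.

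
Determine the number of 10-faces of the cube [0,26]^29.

Number of 10-faces = C(29,10) · 2^(29-10) = 20030010 · 524288 = 10501493882880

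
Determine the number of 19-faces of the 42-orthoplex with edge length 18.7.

An n-cross-polytope has 2^(k+1)·C(n,k+1) k-faces. Here 2^20·C(42,20) = 1048576·513791607420 = 538749548542033920.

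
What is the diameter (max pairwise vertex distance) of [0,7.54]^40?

Diagonal = √40 · 7.54 ≈ 47.6871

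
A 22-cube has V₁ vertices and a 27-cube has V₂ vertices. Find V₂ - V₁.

V₁ = 2^22 = 4194304. V₂ = 2^27 = 134217728. V₂ - V₁ = 130023424.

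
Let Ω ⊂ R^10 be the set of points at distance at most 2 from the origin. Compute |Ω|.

V_10(2) = π^(10/2) · (2)^10 / Γ(10/2 + 1) = 128·π^5/15 ≈ 2611.37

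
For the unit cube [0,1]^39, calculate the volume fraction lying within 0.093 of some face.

1 - (1 - 2·0.093)^39 = 1 - 0.814^39 ≈ 0.999673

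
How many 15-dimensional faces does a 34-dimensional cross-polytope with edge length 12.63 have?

An n-cross-polytope has 2^(k+1)·C(n,k+1) k-faces. Here 2^16·C(34,16) = 65536·2203961430 = 144438816276480.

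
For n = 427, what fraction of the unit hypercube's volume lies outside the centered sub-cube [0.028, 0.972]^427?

The inner cube has side 1-2·0.028 = 0.944 and volume (0.944)^427 ≈ 2.056e-11, so the shell holds 1 - 2.056e-11 of the volume.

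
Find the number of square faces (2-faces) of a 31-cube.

An n-cube has C(n,k)·2^(n-k) k-faces. Here C(31,2)·2^29 = 465·536870912 = 249644974080.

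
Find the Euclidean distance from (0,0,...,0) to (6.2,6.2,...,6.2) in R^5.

Diagonal = √5 · 6.2 ≈ 13.8636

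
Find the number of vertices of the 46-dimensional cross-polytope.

Number of vertices = 2n = 92.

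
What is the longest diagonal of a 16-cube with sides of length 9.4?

The space diagonal of an n-cube of side s is s√n. Here 9.4·√16 = 37.6.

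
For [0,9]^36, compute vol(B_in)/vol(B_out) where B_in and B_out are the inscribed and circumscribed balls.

Volume scales as r^n, and r_in/r_out = 1/√36, giving (1/√36)^36 ≈ 9.69516e-29.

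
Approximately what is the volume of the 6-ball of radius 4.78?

Volume = π^{6/2}·(4.78)^6/Γ(4) ≈ 61640.4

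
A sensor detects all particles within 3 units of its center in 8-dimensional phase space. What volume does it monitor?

Volume = π^{8/2}·(3)^8/Γ(5) = 2187·π^4/8 ≈ 26629.2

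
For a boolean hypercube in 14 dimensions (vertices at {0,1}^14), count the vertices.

The 14-cube has 2^14 = 16384 vertices.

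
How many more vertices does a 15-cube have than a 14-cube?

The 15-cube has 2^15 = 32768 vertices. The 14-cube has 2^14 = 16384 vertices. Difference: 32768 - 16384 = 16384.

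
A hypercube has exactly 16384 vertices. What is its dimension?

The n-cube has 2^n vertices, and 16384 = 2^14, so n = 14.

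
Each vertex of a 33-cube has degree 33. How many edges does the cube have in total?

Number of 1-faces = C(33,1)·2^(33-1) = 33·4294967296 = 141733920768.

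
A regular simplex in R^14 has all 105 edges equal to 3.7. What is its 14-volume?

V = (3.7^14 / 14!) · √((14+1) / 2^14) ≈ 3.12789e-05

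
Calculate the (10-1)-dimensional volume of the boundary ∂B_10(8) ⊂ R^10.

S = n·V_n(r)/r = 10·V_10(8)/8 (volume-to-surface relation), giving 33554432·π^5/3 ≈ 3.42277e+09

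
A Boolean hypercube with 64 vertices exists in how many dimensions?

2^n = 64 ⇒ n = log_2(64) = 6.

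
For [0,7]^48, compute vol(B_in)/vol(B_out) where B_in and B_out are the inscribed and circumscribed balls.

The radii are 7/2 and 7√48/2, so the volume ratio is (1/√48)^48 = 48^{-48/2} ≈ 4.469e-41.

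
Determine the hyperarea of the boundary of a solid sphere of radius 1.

S = n·V_n(r)/r = 3·V_3(1)/1 (volume-to-surface relation), giving 4πr² = 4π·(1)² ≈ 12.5664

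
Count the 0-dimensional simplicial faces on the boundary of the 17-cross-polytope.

An n-cross-polytope has 2^(k+1)·C(n,k+1) k-faces. Here 2^1·C(17,1) = 2·17 = 34.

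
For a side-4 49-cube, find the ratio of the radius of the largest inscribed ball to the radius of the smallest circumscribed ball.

Ratio = (s/2)/(s√49/2) = 49^(-1/2) ≈ 0.142857.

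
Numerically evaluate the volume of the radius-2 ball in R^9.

V = 16384·π^4/945 ≈ 1688.84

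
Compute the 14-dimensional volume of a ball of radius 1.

The n-ball volume is π^(n/2)·r^n/Γ(n/2+1). With n=14, r=1: V = π^7/5040 ≈ 0.599265.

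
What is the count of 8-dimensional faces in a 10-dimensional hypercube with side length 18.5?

An n-cube has C(n,k)·2^(n-k) k-faces. Here C(10,8)·2^2 = 45·4 = 180.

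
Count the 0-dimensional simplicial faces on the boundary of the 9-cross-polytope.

An n-cross-polytope has 2^(k+1)·C(n,k+1) k-faces. Here 2^1·C(9,1) = 2·9 = 18.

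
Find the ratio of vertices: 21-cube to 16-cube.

The 21-cube has 2^21 = 2097152 vertices. The 16-cube has 2^16 = 65536 vertices. Ratio: 2097152/65536 = 32.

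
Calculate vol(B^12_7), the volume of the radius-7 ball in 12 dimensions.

V = 13841287201·π^6/720 ≈ 1.84818e+10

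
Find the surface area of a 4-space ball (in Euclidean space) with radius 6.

S_4(6) = 2·π^(4/2)·(6)^3 / Γ(4/2) = 432·π^2 ≈ 4263.67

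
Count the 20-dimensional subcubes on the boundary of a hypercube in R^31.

Choose 20 of 31 axes to span the face (C(31,20) = 84672315 ways), then fix each of the remaining 11 coordinates at one of its two extreme values (2^11 = 2048 ways): 84672315·2048 = 173408901120.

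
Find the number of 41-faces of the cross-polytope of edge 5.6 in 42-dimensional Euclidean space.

Each 41-face is the convex hull of 42 vertices, one chosen as ±e_i from each of 42 distinct axes: 2^42·C(42,42) = 4398046511104.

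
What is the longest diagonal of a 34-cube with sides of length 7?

The space diagonal of an n-cube of side s is s√n. Here 7·√34 ≈ 40.8167.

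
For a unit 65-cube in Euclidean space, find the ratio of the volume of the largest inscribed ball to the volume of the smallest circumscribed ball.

V_in/V_out = n^(-n/2) = 65^(-65/2) ≈ 1.20314e-59.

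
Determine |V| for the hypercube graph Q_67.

Each vertex is a binary string of length 67, so there are 2^67 = 147573952589676412928.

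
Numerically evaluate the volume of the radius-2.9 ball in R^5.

Volume = π^{5/2}·(2.9)^5/Γ(7/2) ≈ 1079.66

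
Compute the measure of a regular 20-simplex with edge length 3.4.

V = (3.4^20 / 20!) · √((20+1) / 2^20) ≈ 7.83905e-11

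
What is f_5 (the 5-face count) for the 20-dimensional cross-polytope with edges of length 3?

Number of 5-faces = 2^(5+1) · C(20,5+1) = 64 · 38760 = 2480640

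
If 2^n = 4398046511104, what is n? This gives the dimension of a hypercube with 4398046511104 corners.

2^n = 4398046511104 ⇒ n = log_2(4398046511104) = 42.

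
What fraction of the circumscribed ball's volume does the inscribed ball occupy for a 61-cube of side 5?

V_in/V_out = n^(-n/2) = 61^(-61/2) ≈ 3.52728e-55.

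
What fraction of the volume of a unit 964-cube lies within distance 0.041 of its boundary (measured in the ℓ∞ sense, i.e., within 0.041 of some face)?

1 - (1 - 2·0.041)^964 = 1 - 0.918^964 ≈ 1 - 1.515e-36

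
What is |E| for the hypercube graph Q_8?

Each of the 2^8 = 256 vertices has degree 8; total edges = 8·2^8/2 = 1024.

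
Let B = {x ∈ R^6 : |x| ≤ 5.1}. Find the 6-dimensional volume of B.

Volume = π^{6/2}·(5.1)^6/Γ(4) ≈ 90932.6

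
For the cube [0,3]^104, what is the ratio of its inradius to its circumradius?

r_in = 3/2 (half the side); r_out = 3√104/2 (half the diagonal). Ratio = 1/√104 ≈ 0.0980581.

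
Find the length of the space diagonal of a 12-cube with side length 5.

||(5,5,...,5)|| = √(12)·5 ≈ 17.3205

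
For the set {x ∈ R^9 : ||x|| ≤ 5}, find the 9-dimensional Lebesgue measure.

Volume = π^{9/2}·(5)^9/Γ(11/2) = 12500000·π^4/189 ≈ 6.4424e+06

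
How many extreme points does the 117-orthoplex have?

The 117-dimensional cross-polytope has 2n = 2·117 = 234 vertices.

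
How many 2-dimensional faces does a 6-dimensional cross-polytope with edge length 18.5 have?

An n-cross-polytope has 2^(k+1)·C(n,k+1) k-faces. Here 2^3·C(6,3) = 8·20 = 160.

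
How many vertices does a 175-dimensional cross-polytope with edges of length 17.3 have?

The vertices are ±e_1, ..., ±e_175, so there are 2·175 = 350.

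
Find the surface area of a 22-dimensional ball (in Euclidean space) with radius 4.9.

|∂B_22(4.9)| ≈ 5.05863e+13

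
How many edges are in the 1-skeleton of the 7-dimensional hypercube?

Each of the 2^7 = 128 vertices has degree 7; total edges = 7·2^7/2 = 448.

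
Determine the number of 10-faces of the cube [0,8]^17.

Choose 10 of 17 axes to span the face (C(17,10) = 19448 ways), then fix each of the remaining 7 coordinates at one of its two extreme values (2^7 = 128 ways): 19448·128 = 2489344.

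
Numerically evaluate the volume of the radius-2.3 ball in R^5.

The n-ball volume is π^(n/2)·r^n/Γ(n/2+1). With n=5, r=2.3: V ≈ 338.796.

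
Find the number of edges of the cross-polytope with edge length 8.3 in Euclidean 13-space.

An n-cross-polytope has 2^(k+1)·C(n,k+1) k-faces. Here 2^2·C(13,2) = 4·78 = 312.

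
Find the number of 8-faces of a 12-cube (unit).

Number of 8-faces = C(12,8) · 2^(12-8) = 495 · 16 = 7920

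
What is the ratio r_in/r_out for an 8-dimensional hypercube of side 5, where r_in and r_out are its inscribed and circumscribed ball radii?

Ratio = (s/2)/(s√8/2) = 8^(-1/2) ≈ 0.353553.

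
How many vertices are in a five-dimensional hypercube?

f_0(5-cube) = (5 choose 0) · 2^5 = 32.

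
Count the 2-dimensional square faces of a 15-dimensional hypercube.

Number of 2-faces = C(15,2) · 2^(15-2) = 105 · 8192 = 860160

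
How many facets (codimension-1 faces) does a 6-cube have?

Number of 5-faces = C(6,5) · 2^(6-5) = 6 · 2 = 12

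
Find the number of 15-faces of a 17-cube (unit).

An n-cube has C(n,k)·2^(n-k) k-faces. Here C(17,15)·2^2 = 136·4 = 544.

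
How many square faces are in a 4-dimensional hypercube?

An n-cube has C(n,k)·2^(n-k) k-faces. Here C(4,2)·2^2 = 6·4 = 24.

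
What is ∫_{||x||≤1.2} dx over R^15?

V_15(1.2) = π^(15/2) · (1.2)^15 / Γ(15/2 + 1) ≈ 5.8769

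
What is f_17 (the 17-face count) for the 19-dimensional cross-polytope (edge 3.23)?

Number of 17-faces = 2^(17+1) · C(19,17+1) = 262144 · 19 = 4980736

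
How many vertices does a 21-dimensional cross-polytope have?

An n-cross-polytope has 2n vertices; here n = 21, giving 42.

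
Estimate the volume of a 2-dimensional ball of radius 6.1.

The n-ball volume is π^(n/2)·r^n/Γ(n/2+1). With n=2, r=6.1: V ≈ 116.899.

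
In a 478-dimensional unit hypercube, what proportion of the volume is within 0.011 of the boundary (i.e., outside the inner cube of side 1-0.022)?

Shell fraction = 1 - (1-0.022)^478 ≈ 0.999976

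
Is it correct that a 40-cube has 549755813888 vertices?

False. The 40-cube has 2^40 = 1099511627776 vertices.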